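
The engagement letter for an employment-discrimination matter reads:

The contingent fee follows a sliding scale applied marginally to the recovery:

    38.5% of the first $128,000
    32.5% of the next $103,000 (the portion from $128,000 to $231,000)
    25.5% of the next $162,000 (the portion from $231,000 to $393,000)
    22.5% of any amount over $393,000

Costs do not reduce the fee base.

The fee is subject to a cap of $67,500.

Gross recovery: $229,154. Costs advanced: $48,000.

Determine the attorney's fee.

Fee base is the gross recovery, $229,154; costs are reimbursed separately.
First $128,000 at 38.5% = $49,280.00
Remaining $101,154 at 32.5% = $32,875.05
Fee: $49,280.00 + $32,875.05 = $82,155.05
$82,155.05 exceeds the $67,500 cap, so the fee is capped at $67,500.00.

$67,500.00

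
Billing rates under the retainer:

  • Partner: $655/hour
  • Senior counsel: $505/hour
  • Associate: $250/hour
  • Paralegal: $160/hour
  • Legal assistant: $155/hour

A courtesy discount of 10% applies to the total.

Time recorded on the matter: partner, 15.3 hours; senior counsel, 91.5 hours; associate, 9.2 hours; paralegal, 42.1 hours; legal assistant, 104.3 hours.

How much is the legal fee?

$73,288.35

Partner: 15.3 × $655 = $10,021.50
Senior counsel: 91.5 × $505 = $46,207.50
Associate: 9.2 × $250 = $2,300.00
Paralegal: 42.1 × $160 = $6,736.00
Legal assistant: 104.3 × $155 = $16,166.50
Subtotal: $81,431.50
Less 10% discount: −$8,143.15
Total: $81,431.50 − $8,143.15 = $73,288.35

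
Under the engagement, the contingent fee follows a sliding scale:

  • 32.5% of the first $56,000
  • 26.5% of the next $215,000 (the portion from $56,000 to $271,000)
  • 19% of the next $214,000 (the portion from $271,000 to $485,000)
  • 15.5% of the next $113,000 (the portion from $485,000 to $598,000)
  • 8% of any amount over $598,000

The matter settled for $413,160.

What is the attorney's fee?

$102,185.40

First $56,000 at 32.5% = $18,200.00
Next $215,000 at 26.5% = $56,975.00
Remaining $142,160 at 19% = $27,010.40
Fee: $18,200.00 + $56,975.00 + $27,010.40 = $102,185.40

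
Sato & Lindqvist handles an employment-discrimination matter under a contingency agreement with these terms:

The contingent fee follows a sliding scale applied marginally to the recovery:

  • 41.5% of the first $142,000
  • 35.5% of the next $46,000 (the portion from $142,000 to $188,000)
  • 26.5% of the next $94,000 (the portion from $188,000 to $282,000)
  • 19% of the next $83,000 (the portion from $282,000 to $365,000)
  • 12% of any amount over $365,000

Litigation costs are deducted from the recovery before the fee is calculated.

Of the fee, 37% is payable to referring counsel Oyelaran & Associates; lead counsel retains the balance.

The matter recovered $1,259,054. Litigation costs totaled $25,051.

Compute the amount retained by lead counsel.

$138,738.83

Fee base (net of costs): $1,259,054 − $25,051 = $1,234,003
First $142,000 at 41.5% = $58,930.00
Next $46,000 at 35.5% = $16,330.00
Next $94,000 at 26.5% = $24,910.00
Next $83,000 at 19% = $15,770.00
Remaining $869,003 at 12% = $104,280.36
Fee: $58,930.00 + $16,330.00 + $24,910.00 + $15,770.00 + $104,280.36 = $220,220.36
Referral share: 37% of $220,220.36 = $81,481.53; lead counsel retains $220,220.36 − $81,481.53 = $138,738.83.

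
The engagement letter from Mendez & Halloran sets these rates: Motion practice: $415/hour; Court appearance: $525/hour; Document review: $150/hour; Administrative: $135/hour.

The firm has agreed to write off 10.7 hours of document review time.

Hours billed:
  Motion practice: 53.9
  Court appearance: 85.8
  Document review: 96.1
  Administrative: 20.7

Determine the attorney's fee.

Motion practice: 53.9 × $415 = $22,368.50
Court appearance: 85.8 × $525 = $45,045.00
Document review: 96.1 × $150 = $14,415.00
Administrative: 20.7 × $135 = $2,794.50
Subtotal: $84,623.00
Write-off: 10.7 × $150 = $1,605.00
Total: $84,623.00 − $1,605.00 = $83,018.00

$83,018.00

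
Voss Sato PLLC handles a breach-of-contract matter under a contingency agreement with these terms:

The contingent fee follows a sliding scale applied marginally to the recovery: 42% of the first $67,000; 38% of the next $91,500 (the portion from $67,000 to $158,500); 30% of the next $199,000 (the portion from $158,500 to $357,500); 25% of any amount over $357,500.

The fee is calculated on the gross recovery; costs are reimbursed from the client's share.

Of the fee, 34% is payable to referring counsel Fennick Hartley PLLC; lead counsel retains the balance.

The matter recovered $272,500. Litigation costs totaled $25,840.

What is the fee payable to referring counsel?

$33,017.40

Fee base is the gross recovery, $272,500; costs are reimbursed separately.
First $67,000 at 42% = $28,140.00
Next $91,500 at 38% = $34,770.00
Remaining $114,000 at 30% = $34,200.00
Fee: $28,140.00 + $34,770.00 + $34,200.00 = $97,110.00
Referral share: 34% of $97,110.00 = $33,017.40; lead counsel retains $97,110.00 − $33,017.40 = $64,092.60.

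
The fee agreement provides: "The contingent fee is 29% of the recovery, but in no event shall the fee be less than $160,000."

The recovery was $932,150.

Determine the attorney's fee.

$270,323.50

29% of $932,150 = $270,323.50
That exceeds the $160,000 minimum.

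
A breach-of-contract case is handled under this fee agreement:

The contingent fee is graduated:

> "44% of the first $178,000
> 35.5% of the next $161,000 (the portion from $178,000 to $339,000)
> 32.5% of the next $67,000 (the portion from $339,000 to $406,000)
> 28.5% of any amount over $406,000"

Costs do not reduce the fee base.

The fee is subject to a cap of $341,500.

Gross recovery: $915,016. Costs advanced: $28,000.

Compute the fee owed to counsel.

$302,319.56

Fee base is the gross recovery, $915,016; costs are reimbursed separately.
First $178,000 at 44% = $78,320.00
Next $161,000 at 35.5% = $57,155.00
Next $67,000 at 32.5% = $21,775.00
Remaining $509,016 at 28.5% = $145,069.56
Fee: $78,320.00 + $57,155.00 + $21,775.00 + $145,069.56 = $302,319.56
$302,319.56 is under the $341,500 cap.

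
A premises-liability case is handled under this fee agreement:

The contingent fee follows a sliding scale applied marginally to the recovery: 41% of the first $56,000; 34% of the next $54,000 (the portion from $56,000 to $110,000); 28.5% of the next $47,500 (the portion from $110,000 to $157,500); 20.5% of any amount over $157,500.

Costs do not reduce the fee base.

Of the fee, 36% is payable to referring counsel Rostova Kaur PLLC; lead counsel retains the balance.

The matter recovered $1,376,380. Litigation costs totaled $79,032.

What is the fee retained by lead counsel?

$195,025.86

Fee base is the gross recovery, $1,376,380; costs are reimbursed separately.
First $56,000 at 41% = $22,960.00
Next $54,000 at 34% = $18,360.00
Next $47,500 at 28.5% = $13,537.50
Remaining $1,218,880 at 20.5% = $249,870.40
Fee: $22,960.00 + $18,360.00 + $13,537.50 + $249,870.40 = $304,727.90
Referral share: 36% of $304,727.90 = $109,702.04; lead counsel retains $304,727.90 − $109,702.04 = $195,025.86.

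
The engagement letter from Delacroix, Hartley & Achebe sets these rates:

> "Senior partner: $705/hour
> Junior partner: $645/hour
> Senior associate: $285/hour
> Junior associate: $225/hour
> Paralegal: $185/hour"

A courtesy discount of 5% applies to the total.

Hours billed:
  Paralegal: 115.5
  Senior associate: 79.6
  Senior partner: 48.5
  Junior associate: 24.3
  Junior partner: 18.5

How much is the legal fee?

Senior partner: 48.5 × $705 = $34,192.50
Junior partner: 18.5 × $645 = $11,932.50
Senior associate: 79.6 × $285 = $22,686.00
Junior associate: 24.3 × $225 = $5,467.50
Paralegal: 115.5 × $185 = $21,367.50
Subtotal: $95,646.00
Less 5% discount: −$4,782.30
Total: $95,646.00 − $4,782.30 = $90,863.70

$90,863.70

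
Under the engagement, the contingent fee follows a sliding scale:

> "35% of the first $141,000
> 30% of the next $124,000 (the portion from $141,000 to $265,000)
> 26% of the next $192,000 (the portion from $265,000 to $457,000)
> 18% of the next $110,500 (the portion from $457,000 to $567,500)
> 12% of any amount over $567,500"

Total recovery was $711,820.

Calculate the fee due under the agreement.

First $141,000 at 35% = $49,350.00
Next $124,000 at 30% = $37,200.00
Next $192,000 at 26% = $49,920.00
Next $110,500 at 18% = $19,890.00
Remaining $144,320 at 12% = $17,318.40
Fee: $49,350.00 + $37,200.00 + $49,920.00 + $19,890.00 + $17,318.40 = $173,678.40

$173,678.40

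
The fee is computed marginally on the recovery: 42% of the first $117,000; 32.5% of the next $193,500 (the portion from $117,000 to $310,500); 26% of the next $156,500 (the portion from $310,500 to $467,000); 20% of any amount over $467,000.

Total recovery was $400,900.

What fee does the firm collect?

$135,531.50

First $117,000 at 42% = $49,140.00
Next $193,500 at 32.5% = $62,887.50
Remaining $90,400 at 26% = $23,504.00
Fee: $49,140.00 + $62,887.50 + $23,504.00 = $135,531.50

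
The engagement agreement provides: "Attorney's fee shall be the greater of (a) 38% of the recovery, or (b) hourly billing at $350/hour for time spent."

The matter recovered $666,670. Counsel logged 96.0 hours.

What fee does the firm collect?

$253,334.60

(a) 38% of $666,670 = $253,334.60
(b) 96.0 × $350 = $33,600.00
The greater is (a): $253,334.60.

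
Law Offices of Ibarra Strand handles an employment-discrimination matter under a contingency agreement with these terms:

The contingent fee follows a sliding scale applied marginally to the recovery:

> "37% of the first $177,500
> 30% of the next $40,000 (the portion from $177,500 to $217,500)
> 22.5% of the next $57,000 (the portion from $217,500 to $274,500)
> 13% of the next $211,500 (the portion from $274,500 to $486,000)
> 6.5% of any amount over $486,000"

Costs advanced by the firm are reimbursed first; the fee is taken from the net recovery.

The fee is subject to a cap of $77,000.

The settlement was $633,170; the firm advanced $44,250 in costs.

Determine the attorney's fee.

Fee base (net of costs): $633,170 − $44,250 = $588,920
First $177,500 at 37% = $65,675.00
Next $40,000 at 30% = $12,000.00
Next $57,000 at 22.5% = $12,825.00
Next $211,500 at 13% = $27,495.00
Remaining $102,920 at 6.5% = $6,689.80
Fee: $65,675.00 + $12,000.00 + $12,825.00 + $27,495.00 + $6,689.80 = $124,684.80
$124,684.80 exceeds the $77,000 cap, so the fee is capped at $77,000.00.

$77,000.00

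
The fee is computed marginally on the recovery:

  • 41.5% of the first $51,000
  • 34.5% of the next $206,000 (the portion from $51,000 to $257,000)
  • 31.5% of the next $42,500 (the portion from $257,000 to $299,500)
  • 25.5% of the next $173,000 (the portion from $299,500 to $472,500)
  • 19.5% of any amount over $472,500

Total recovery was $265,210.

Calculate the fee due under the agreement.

First $51,000 at 41.5% = $21,165.00
Next $206,000 at 34.5% = $71,070.00
Remaining $8,210 at 31.5% = $2,586.15
Fee: $21,165.00 + $71,070.00 + $2,586.15 = $94,821.15

$94,821.15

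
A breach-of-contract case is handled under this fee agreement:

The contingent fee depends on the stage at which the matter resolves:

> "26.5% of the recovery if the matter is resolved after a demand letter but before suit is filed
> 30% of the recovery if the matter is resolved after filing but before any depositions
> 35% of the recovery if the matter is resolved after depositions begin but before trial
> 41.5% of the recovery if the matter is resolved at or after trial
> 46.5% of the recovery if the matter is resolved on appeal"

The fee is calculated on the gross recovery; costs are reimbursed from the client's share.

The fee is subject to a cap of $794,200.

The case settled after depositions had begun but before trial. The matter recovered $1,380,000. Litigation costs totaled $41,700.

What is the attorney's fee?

Fee base is the gross recovery, $1,380,000; costs are reimbursed separately.
The matter settled after depositions had begun but before trial, so the 35% rate applies.
$1,380,000 × 35% = $483,000.00
$483,000.00 is under the $794,200 cap.

$483,000.00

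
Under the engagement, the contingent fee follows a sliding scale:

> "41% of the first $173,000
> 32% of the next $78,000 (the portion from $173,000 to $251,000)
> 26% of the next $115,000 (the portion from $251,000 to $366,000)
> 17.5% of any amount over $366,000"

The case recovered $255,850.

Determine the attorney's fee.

$97,151.00

First $173,000 at 41% = $70,930.00
Next $78,000 at 32% = $24,960.00
Remaining $4,850 at 26% = $1,261.00
Fee: $70,930.00 + $24,960.00 + $1,261.00 = $97,151.00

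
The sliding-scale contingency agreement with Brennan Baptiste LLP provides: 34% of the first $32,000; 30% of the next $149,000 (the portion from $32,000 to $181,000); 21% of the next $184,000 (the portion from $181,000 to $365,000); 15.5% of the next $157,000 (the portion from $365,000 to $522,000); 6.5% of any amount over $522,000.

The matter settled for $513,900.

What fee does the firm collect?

$117,299.50

First $32,000 at 34% = $10,880.00
Next $149,000 at 30% = $44,700.00
Next $184,000 at 21% = $38,640.00
Remaining $148,900 at 15.5% = $23,079.50
Fee: $10,880.00 + $44,700.00 + $38,640.00 + $23,079.50 = $117,299.50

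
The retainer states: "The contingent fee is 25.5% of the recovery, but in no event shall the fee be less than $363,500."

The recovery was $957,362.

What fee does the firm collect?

$363,500.00

25.5% of $957,362 = $244,127.31
That is below the $363,500 minimum, so the minimum applies.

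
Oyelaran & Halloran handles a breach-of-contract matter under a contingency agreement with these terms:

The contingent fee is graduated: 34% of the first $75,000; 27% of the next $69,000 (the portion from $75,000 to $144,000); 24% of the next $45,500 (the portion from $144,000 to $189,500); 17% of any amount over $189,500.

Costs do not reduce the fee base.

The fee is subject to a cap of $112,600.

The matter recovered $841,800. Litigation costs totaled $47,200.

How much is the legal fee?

$112,600.00

Fee base is the gross recovery, $841,800; costs are reimbursed separately.
First $75,000 at 34% = $25,500.00
Next $69,000 at 27% = $18,630.00
Next $45,500 at 24% = $10,920.00
Remaining $652,300 at 17% = $110,891.00
Fee: $25,500.00 + $18,630.00 + $10,920.00 + $110,891.00 = $165,941.00
$165,941.00 exceeds the $112,600 cap, so the fee is capped at $112,600.00.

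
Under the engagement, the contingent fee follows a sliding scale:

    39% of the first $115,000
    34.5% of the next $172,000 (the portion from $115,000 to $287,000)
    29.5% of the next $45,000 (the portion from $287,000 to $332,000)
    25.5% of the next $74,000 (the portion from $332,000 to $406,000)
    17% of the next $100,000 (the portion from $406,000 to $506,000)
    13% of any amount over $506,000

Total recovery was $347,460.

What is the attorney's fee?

$121,407.30

First $115,000 at 39% = $44,850.00
Next $172,000 at 34.5% = $59,340.00
Next $45,000 at 29.5% = $13,275.00
Remaining $15,460 at 25.5% = $3,942.30
Fee: $44,850.00 + $59,340.00 + $13,275.00 + $3,942.30 = $121,407.30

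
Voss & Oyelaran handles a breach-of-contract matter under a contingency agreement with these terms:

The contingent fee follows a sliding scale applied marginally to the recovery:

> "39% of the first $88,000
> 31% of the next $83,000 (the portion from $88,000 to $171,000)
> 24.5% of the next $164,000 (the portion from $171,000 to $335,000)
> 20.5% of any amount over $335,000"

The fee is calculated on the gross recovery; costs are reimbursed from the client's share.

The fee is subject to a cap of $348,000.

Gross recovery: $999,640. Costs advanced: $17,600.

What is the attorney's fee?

Fee base is the gross recovery, $999,640; costs are reimbursed separately.
First $88,000 at 39% = $34,320.00
Next $83,000 at 31% = $25,730.00
Next $164,000 at 24.5% = $40,180.00
Remaining $664,640 at 20.5% = $136,251.20
Fee: $34,320.00 + $25,730.00 + $40,180.00 + $136,251.20 = $236,481.20
$236,481.20 is under the $348,000 cap.

$236,481.20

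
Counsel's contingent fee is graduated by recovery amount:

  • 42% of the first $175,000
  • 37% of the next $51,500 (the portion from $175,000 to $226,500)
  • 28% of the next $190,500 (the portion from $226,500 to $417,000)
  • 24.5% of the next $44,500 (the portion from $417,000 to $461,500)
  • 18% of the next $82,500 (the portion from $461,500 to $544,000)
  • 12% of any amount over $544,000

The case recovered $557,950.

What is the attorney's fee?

$173,321.50

First $175,000 at 42% = $73,500.00
Next $51,500 at 37% = $19,055.00
Next $190,500 at 28% = $53,340.00
Next $44,500 at 24.5% = $10,902.50
Next $82,500 at 18% = $14,850.00
Remaining $13,950 at 12% = $1,674.00
Fee: $73,500.00 + $19,055.00 + $53,340.00 + $10,902.50 + $14,850.00 + $1,674.00 = $173,321.50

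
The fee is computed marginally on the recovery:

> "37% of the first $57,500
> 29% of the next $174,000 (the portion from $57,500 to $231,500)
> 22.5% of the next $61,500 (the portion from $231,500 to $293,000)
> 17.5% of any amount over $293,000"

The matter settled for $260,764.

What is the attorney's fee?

$78,319.40

First $57,500 at 37% = $21,275.00
Next $174,000 at 29% = $50,460.00
Remaining $29,264 at 22.5% = $6,584.40
Fee: $21,275.00 + $50,460.00 + $6,584.40 = $78,319.40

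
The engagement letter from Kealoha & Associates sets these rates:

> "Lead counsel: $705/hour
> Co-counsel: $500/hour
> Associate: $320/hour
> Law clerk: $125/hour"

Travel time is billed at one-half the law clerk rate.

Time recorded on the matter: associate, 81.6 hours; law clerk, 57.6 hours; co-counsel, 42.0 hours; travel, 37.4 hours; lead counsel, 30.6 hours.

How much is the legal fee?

$78,222.50

Lead counsel: 30.6 × $705 = $21,573.00
Co-counsel: 42.0 × $500 = $21,000.00
Associate: 81.6 × $320 = $26,112.00
Law clerk: 57.6 × $125 = $7,200.00
Subtotal: $21,573.00 + $21,000.00 + $26,112.00 + $7,200.00 = $75,885.00
Travel: 37.4 × ($125 ÷ 2) = 37.4 × $62.50 = $2,337.50
Total: $75,885.00 + $2,337.50 = $78,222.50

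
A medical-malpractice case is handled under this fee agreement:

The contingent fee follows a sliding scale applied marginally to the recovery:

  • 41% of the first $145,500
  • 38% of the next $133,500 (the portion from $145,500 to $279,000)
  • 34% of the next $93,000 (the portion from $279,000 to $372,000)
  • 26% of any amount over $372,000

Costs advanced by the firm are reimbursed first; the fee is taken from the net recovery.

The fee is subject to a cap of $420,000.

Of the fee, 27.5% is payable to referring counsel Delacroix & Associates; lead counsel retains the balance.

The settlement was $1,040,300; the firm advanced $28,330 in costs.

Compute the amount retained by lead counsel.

Fee base (net of costs): $1,040,300 − $28,330 = $1,011,970
First $145,500 at 41% = $59,655.00
Next $133,500 at 38% = $50,730.00
Next $93,000 at 34% = $31,620.00
Remaining $639,970 at 26% = $166,392.20
Fee: $59,655.00 + $50,730.00 + $31,620.00 + $166,392.20 = $308,397.20
$308,397.20 is under the $420,000 cap.
Referral share: 27.5% of $308,397.20 = $84,809.23; lead counsel retains $308,397.20 − $84,809.23 = $223,587.97.

$223,587.97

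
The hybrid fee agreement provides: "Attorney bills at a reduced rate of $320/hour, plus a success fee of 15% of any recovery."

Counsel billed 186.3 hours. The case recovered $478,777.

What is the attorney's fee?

$131,432.55

Hourly: 186.3 × $320 = $59,616.00
Success fee: 15% of $478,777 = $71,816.55
Total: $59,616.00 + $71,816.55 = $131,432.55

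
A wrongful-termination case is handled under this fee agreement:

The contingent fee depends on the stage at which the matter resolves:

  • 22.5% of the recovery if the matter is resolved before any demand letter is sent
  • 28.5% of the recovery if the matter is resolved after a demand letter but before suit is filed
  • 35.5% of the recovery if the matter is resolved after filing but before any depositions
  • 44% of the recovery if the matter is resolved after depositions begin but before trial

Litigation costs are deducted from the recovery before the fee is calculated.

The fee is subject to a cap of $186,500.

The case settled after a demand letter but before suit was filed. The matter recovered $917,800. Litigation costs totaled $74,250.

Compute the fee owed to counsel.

$186,500.00

Fee base (net of costs): $917,800 − $74,250 = $843,550
The matter settled after a demand letter but before suit was filed, so the 28.5% rate applies.
$843,550 × 28.5% = $240,411.75
$240,411.75 exceeds the $186,500 cap, so the fee is capped at $186,500.00.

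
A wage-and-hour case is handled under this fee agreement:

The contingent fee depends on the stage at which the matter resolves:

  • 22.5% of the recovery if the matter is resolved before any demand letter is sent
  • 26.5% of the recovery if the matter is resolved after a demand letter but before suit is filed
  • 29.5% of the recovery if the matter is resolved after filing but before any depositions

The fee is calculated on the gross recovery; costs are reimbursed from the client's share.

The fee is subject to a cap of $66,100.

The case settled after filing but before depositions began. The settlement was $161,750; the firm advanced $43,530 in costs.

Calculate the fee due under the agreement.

Fee base is the gross recovery, $161,750; costs are reimbursed separately.
The matter settled after filing but before depositions began, so the 29.5% rate applies.
$161,750 × 29.5% = $47,716.25
$47,716.25 is under the $66,100 cap.

$47,716.25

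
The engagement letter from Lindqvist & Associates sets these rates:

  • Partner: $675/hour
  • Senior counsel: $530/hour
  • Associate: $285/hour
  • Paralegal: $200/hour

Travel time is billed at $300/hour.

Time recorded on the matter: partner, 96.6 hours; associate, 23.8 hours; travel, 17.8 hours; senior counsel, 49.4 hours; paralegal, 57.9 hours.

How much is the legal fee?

Partner: 96.6 × $675 = $65,205.00
Senior counsel: 49.4 × $530 = $26,182.00
Associate: 23.8 × $285 = $6,783.00
Paralegal: 57.9 × $200 = $11,580.00
Subtotal: $65,205.00 + $26,182.00 + $6,783.00 + $11,580.00 = $109,750.00
Travel: 17.8 × $300 = $5,340.00
Total: $109,750.00 + $5,340.00 = $115,090.00

$115,090.00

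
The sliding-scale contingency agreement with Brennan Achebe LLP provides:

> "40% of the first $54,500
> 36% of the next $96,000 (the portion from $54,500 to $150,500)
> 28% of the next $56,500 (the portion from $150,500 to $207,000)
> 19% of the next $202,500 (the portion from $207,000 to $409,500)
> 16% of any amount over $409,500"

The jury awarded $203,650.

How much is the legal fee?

$71,242.00

First $54,500 at 40% = $21,800.00
Next $96,000 at 36% = $34,560.00
Remaining $53,150 at 28% = $14,882.00
Fee: $21,800.00 + $34,560.00 + $14,882.00 = $71,242.00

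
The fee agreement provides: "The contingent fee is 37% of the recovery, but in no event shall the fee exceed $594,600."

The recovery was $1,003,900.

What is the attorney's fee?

37% of $1,003,900 = $371,443.00
That is under the $594,600 cap.

$371,443.00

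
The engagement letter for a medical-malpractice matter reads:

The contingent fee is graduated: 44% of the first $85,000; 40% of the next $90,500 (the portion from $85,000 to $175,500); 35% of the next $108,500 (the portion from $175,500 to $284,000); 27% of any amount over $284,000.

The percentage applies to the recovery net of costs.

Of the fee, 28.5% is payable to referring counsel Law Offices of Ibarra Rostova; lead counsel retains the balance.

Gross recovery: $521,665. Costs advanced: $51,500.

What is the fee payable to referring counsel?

Fee base (net of costs): $521,665 − $51,500 = $470,165
First $85,000 at 44% = $37,400.00
Next $90,500 at 40% = $36,200.00
Next $108,500 at 35% = $37,975.00
Remaining $186,165 at 27% = $50,264.55
Fee: $37,400.00 + $36,200.00 + $37,975.00 + $50,264.55 = $161,839.55
Referral share: 28.5% of $161,839.55 = $46,124.27; lead counsel retains $161,839.55 − $46,124.27 = $115,715.28.

$46,124.27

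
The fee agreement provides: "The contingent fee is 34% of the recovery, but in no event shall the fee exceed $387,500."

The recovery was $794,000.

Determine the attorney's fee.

34% of $794,000 = $269,960.00
That is under the $387,500 cap.

$269,960.00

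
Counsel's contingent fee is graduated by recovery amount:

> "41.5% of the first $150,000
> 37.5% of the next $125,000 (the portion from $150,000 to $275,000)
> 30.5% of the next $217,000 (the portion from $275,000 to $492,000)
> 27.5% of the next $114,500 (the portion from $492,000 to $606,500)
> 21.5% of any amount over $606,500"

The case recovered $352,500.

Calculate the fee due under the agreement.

First $150,000 at 41.5% = $62,250.00
Next $125,000 at 37.5% = $46,875.00
Remaining $77,500 at 30.5% = $23,637.50
Fee: $62,250.00 + $46,875.00 + $23,637.50 = $132,762.50

$132,762.50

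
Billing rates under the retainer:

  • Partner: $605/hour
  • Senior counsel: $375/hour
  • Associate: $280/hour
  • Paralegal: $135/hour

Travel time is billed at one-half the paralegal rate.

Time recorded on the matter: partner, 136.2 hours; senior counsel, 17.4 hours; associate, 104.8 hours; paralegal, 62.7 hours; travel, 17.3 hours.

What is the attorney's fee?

$127,902.25

Partner: 136.2 × $605 = $82,401.00
Senior counsel: 17.4 × $375 = $6,525.00
Associate: 104.8 × $280 = $29,344.00
Paralegal: 62.7 × $135 = $8,464.50
Subtotal: $82,401.00 + $6,525.00 + $29,344.00 + $8,464.50 = $126,734.50
Travel: 17.3 × ($135 ÷ 2) = 17.3 × $67.50 = $1,167.75
Total: $126,734.50 + $1,167.75 = $127,902.25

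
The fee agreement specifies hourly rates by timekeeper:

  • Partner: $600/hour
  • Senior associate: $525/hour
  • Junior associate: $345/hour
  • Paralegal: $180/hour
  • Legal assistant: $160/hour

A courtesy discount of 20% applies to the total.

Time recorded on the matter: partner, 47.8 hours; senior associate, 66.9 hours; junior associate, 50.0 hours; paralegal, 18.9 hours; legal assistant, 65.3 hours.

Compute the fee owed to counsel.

$75,922.00

Partner: 47.8 × $600 = $28,680.00
Senior associate: 66.9 × $525 = $35,122.50
Junior associate: 50.0 × $345 = $17,250.00
Paralegal: 18.9 × $180 = $3,402.00
Legal assistant: 65.3 × $160 = $10,448.00
Subtotal: $94,902.50
Less 20% discount: −$18,980.50
Total: $94,902.50 − $18,980.50 = $75,922.00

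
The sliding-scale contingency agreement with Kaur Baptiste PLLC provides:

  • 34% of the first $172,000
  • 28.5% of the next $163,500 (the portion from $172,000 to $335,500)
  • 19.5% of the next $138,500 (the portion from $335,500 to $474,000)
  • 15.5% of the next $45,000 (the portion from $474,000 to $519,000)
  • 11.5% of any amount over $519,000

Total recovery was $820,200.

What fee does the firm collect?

$173,698.00

First $172,000 at 34% = $58,480.00
Next $163,500 at 28.5% = $46,597.50
Next $138,500 at 19.5% = $27,007.50
Next $45,000 at 15.5% = $6,975.00
Remaining $301,200 at 11.5% = $34,638.00
Fee: $58,480.00 + $46,597.50 + $27,007.50 + $6,975.00 + $34,638.00 = $173,698.00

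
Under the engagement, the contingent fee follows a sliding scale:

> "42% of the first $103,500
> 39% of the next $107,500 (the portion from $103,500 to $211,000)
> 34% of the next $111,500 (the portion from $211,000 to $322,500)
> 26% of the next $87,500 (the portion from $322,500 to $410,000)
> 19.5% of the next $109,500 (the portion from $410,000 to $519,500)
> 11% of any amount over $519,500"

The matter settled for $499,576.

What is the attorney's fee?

First $103,500 at 42% = $43,470.00
Next $107,500 at 39% = $41,925.00
Next $111,500 at 34% = $37,910.00
Next $87,500 at 26% = $22,750.00
Remaining $89,576 at 19.5% = $17,467.32
Fee: $43,470.00 + $41,925.00 + $37,910.00 + $22,750.00 + $17,467.32 = $163,522.32

$163,522.32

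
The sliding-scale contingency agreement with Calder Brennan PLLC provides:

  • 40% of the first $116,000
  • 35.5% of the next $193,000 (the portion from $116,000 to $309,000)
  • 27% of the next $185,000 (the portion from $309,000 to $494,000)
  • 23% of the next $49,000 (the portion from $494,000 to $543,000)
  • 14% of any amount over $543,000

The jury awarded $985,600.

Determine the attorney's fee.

$238,099.00

First $116,000 at 40% = $46,400.00
Next $193,000 at 35.5% = $68,515.00
Next $185,000 at 27% = $49,950.00
Next $49,000 at 23% = $11,270.00
Remaining $442,600 at 14% = $61,964.00
Fee: $46,400.00 + $68,515.00 + $49,950.00 + $11,270.00 + $61,964.00 = $238,099.00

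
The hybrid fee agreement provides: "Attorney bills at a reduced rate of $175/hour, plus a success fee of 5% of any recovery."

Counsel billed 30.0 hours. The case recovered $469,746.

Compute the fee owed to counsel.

Hourly: 30.0 × $175 = $5,250.00
Success fee: 5% of $469,746 = $23,487.30
Total: $5,250.00 + $23,487.30 = $28,737.30

$28,737.30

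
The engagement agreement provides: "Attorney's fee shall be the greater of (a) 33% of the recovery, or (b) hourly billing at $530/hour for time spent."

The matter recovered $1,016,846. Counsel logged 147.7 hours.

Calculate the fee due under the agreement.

(a) 33% of $1,016,846 = $335,559.18
(b) 147.7 × $530 = $78,281.00
The greater is (a): $335,559.18.

$335,559.18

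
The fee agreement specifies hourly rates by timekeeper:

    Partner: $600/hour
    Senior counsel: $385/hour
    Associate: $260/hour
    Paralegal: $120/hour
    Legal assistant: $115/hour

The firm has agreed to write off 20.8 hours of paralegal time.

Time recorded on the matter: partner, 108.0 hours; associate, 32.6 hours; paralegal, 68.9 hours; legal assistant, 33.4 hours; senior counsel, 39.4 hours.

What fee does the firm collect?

$98,058.00

Partner: 108.0 × $600 = $64,800.00
Senior counsel: 39.4 × $385 = $15,169.00
Associate: 32.6 × $260 = $8,476.00
Paralegal: 68.9 × $120 = $8,268.00
Legal assistant: 33.4 × $115 = $3,841.00
Subtotal: $100,554.00
Write-off: 20.8 × $120 = $2,496.00
Total: $100,554.00 − $2,496.00 = $98,058.00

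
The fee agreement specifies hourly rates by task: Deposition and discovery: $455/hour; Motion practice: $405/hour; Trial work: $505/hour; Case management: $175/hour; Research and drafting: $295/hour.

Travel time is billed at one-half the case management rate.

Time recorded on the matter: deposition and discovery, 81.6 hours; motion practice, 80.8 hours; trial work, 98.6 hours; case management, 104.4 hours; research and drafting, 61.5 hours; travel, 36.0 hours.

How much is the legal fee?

Deposition and discovery: 81.6 × $455 = $37,128.00
Motion practice: 80.8 × $405 = $32,724.00
Trial work: 98.6 × $505 = $49,793.00
Case management: 104.4 × $175 = $18,270.00
Research and drafting: 61.5 × $295 = $18,142.50
Subtotal: $37,128.00 + $32,724.00 + $49,793.00 + $18,270.00 + $18,142.50 = $156,057.50
Travel: 36.0 × ($175 ÷ 2) = 36.0 × $87.50 = $3,150.00
Total: $156,057.50 + $3,150.00 = $159,207.50

$159,207.50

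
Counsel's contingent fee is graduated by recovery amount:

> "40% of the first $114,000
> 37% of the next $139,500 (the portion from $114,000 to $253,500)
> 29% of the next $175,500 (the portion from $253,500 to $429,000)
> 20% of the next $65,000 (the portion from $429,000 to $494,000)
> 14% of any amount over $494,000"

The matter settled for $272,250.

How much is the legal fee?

$102,652.50

First $114,000 at 40% = $45,600.00
Next $139,500 at 37% = $51,615.00
Remaining $18,750 at 29% = $5,437.50
Fee: $45,600.00 + $51,615.00 + $5,437.50 = $102,652.50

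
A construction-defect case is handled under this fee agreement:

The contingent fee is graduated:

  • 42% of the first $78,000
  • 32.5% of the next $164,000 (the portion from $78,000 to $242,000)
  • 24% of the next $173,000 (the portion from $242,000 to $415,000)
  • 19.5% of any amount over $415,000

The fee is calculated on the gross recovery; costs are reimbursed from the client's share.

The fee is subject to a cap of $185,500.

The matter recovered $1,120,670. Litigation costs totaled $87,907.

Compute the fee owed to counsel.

Fee base is the gross recovery, $1,120,670; costs are reimbursed separately.
First $78,000 at 42% = $32,760.00
Next $164,000 at 32.5% = $53,300.00
Next $173,000 at 24% = $41,520.00
Remaining $705,670 at 19.5% = $137,605.65
Fee: $32,760.00 + $53,300.00 + $41,520.00 + $137,605.65 = $265,185.65
$265,185.65 exceeds the $185,500 cap, so the fee is capped at $185,500.00.

$185,500.00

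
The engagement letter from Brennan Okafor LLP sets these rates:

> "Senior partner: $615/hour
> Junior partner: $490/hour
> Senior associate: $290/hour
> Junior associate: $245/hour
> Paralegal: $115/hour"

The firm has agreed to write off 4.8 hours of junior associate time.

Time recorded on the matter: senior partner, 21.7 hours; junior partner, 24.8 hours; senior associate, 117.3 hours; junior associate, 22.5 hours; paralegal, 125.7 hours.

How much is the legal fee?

$78,306.50

Senior partner: 21.7 × $615 = $13,345.50
Junior partner: 24.8 × $490 = $12,152.00
Senior associate: 117.3 × $290 = $34,017.00
Junior associate: 22.5 × $245 = $5,512.50
Paralegal: 125.7 × $115 = $14,455.50
Subtotal: $79,482.50
Write-off: 4.8 × $245 = $1,176.00
Total: $79,482.50 − $1,176.00 = $78,306.50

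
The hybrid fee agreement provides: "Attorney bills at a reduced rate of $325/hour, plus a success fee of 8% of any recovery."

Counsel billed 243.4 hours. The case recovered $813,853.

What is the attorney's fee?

$144,213.24

Hourly: 243.4 × $325 = $79,105.00
Success fee: 8% of $813,853 = $65,108.24
Total: $79,105.00 + $65,108.24 = $144,213.24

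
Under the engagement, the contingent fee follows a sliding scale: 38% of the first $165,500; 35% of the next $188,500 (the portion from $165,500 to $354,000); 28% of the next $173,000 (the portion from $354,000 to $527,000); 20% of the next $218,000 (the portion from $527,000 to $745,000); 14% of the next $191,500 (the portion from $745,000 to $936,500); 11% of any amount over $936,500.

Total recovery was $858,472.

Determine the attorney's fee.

$236,791.08

First $165,500 at 38% = $62,890.00
Next $188,500 at 35% = $65,975.00
Next $173,000 at 28% = $48,440.00
Next $218,000 at 20% = $43,600.00
Remaining $113,472 at 14% = $15,886.08
Fee: $62,890.00 + $65,975.00 + $48,440.00 + $43,600.00 + $15,886.08 = $236,791.08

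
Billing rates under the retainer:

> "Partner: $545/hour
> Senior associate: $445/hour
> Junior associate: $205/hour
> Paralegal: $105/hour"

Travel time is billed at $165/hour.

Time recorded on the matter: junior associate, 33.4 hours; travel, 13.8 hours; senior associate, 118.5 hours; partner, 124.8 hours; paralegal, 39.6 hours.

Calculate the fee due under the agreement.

Partner: 124.8 × $545 = $68,016.00
Senior associate: 118.5 × $445 = $52,732.50
Junior associate: 33.4 × $205 = $6,847.00
Paralegal: 39.6 × $105 = $4,158.00
Subtotal: $68,016.00 + $52,732.50 + $6,847.00 + $4,158.00 = $131,753.50
Travel: 13.8 × $165 = $2,277.00
Total: $131,753.50 + $2,277.00 = $134,030.50

$134,030.50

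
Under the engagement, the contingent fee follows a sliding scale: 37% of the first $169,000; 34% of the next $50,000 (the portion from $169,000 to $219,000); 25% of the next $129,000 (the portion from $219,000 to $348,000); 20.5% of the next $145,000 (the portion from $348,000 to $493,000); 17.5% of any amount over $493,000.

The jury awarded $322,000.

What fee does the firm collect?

$105,280.00

First $169,000 at 37% = $62,530.00
Next $50,000 at 34% = $17,000.00
Remaining $103,000 at 25% = $25,750.00
Fee: $62,530.00 + $17,000.00 + $25,750.00 = $105,280.00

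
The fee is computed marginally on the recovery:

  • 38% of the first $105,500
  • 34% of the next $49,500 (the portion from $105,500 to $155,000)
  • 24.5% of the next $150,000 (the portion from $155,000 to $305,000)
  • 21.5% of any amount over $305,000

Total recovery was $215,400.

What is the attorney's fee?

First $105,500 at 38% = $40,090.00
Next $49,500 at 34% = $16,830.00
Remaining $60,400 at 24.5% = $14,798.00
Fee: $40,090.00 + $16,830.00 + $14,798.00 = $71,718.00

$71,718.00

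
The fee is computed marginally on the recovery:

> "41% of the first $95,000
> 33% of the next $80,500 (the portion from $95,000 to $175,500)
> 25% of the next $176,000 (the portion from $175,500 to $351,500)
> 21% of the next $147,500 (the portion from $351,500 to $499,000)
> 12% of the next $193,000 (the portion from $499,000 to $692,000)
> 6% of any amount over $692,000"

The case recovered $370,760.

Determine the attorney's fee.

First $95,000 at 41% = $38,950.00
Next $80,500 at 33% = $26,565.00
Next $176,000 at 25% = $44,000.00
Remaining $19,260 at 21% = $4,044.60
Fee: $38,950.00 + $26,565.00 + $44,000.00 + $4,044.60 = $113,559.60

$113,559.60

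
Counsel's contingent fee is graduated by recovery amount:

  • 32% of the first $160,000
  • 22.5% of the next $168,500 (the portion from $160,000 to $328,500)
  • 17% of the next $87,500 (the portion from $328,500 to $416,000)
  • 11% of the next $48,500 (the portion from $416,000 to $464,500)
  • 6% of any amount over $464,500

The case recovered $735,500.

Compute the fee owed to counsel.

First $160,000 at 32% = $51,200.00
Next $168,500 at 22.5% = $37,912.50
Next $87,500 at 17% = $14,875.00
Next $48,500 at 11% = $5,335.00
Remaining $271,000 at 6% = $16,260.00
Fee: $51,200.00 + $37,912.50 + $14,875.00 + $5,335.00 + $16,260.00 = $125,582.50

$125,582.50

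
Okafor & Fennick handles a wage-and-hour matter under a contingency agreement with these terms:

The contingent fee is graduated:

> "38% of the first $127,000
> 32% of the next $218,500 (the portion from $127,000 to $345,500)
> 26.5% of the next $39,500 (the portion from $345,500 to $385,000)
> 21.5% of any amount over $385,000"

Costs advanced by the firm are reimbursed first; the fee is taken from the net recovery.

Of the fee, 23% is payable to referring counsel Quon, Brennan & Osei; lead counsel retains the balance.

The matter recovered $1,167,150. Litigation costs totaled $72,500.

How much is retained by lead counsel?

Fee base (net of costs): $1,167,150 − $72,500 = $1,094,650
First $127,000 at 38% = $48,260.00
Next $218,500 at 32% = $69,920.00
Next $39,500 at 26.5% = $10,467.50
Remaining $709,650 at 21.5% = $152,574.75
Fee: $48,260.00 + $69,920.00 + $10,467.50 + $152,574.75 = $281,222.25
Referral share: 23% of $281,222.25 = $64,681.12; lead counsel retains $281,222.25 − $64,681.12 = $216,541.13.

$216,541.13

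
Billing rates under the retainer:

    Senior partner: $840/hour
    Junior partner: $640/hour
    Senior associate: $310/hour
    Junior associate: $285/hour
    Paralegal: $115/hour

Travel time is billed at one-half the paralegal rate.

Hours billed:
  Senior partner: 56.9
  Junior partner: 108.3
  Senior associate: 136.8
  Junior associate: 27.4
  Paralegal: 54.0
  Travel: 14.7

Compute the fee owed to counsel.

Senior partner: 56.9 × $840 = $47,796.00
Junior partner: 108.3 × $640 = $69,312.00
Senior associate: 136.8 × $310 = $42,408.00
Junior associate: 27.4 × $285 = $7,809.00
Paralegal: 54.0 × $115 = $6,210.00
Subtotal: $47,796.00 + $69,312.00 + $42,408.00 + $7,809.00 + $6,210.00 = $173,535.00
Travel: 14.7 × ($115 ÷ 2) = 14.7 × $57.50 = $845.25
Total: $173,535.00 + $845.25 = $174,380.25

$174,380.25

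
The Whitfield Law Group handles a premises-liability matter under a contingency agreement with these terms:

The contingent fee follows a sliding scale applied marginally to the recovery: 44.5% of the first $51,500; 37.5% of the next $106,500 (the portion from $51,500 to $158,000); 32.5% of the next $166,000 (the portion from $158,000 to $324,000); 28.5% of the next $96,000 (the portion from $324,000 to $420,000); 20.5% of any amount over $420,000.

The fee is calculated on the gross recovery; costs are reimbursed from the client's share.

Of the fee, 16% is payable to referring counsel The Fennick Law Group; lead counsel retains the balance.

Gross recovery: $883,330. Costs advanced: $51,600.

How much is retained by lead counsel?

$200,884.03

Fee base is the gross recovery, $883,330; costs are reimbursed separately.
First $51,500 at 44.5% = $22,917.50
Next $106,500 at 37.5% = $39,937.50
Next $166,000 at 32.5% = $53,950.00
Next $96,000 at 28.5% = $27,360.00
Remaining $463,330 at 20.5% = $94,982.65
Fee: $22,917.50 + $39,937.50 + $53,950.00 + $27,360.00 + $94,982.65 = $239,147.65
Referral share: 16% of $239,147.65 = $38,263.62; lead counsel retains $239,147.65 − $38,263.62 = $200,884.03.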